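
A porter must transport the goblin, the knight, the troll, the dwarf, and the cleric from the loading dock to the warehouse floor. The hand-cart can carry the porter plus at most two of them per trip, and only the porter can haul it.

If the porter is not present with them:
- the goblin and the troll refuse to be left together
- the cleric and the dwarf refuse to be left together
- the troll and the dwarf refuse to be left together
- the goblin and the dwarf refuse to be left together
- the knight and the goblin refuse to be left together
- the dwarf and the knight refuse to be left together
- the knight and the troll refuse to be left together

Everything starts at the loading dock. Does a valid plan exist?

No

Whatever the first load, the items left behind include a forbidden pair without the porter. No opening move is safe, so no plan exists.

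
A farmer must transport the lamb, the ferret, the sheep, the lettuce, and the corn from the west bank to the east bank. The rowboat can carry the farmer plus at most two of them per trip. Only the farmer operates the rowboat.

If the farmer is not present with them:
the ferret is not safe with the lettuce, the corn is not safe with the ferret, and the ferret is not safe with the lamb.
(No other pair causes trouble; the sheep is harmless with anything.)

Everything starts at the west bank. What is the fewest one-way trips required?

Counting alone: the farmer can take at most 2 across per trip to the east bank, so moving all 5 needs at least 3 loaded trips out, with a return between consecutive ones — at least 5 crossings.
The plan below uses exactly 5 crossings, so it is optimal:
1. Farmer goes to the east bank with the ferret and the lamb.
2. Farmer goes back to the west bank with the ferret.
3. Farmer goes to the east bank with the corn and the lettuce.
4. Farmer goes back to the west bank alone.
5. Farmer goes to the east bank with the ferret and the sheep.

5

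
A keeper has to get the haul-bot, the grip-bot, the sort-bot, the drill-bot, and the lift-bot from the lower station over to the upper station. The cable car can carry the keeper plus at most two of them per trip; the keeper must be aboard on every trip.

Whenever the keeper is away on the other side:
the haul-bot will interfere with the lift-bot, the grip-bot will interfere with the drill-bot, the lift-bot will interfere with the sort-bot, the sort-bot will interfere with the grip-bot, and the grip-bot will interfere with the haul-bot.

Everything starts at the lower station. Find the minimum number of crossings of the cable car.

Counting alone: the keeper can take at most 2 across per trip to the upper station, so moving all 5 needs at least 3 loaded trips out, with a return between consecutive ones — at least 5 crossings.
The safety rule pushes this higher. Following every safe sequence of crossings, the most of the 5 that can be at the upper station as the cable car arrives there on crossing 5 is 4 — never all 5.
So no plan with fewer than 7 crossings exists, and this one achieves 7:
1. Keeper goes to the upper station with the grip-bot and the lift-bot.
2. Keeper goes back to the lower station alone.
3. Keeper goes to the upper station with the haul-bot.
4. Keeper goes back to the lower station with the grip-bot and the lift-bot.
5. Keeper goes to the upper station with the drill-bot and the sort-bot.
6. Keeper goes back to the lower station alone.
7. Keeper goes to the upper station with the grip-bot and the lift-bot.

7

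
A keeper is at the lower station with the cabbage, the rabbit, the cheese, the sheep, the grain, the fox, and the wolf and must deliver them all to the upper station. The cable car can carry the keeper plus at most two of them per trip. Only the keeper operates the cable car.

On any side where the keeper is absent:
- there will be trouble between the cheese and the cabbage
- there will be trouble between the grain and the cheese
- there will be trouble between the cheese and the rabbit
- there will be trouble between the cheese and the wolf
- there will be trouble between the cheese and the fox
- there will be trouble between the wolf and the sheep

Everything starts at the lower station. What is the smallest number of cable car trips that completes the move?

Counting alone: the keeper can take at most 2 across per trip to the upper station, so moving all 7 needs at least 4 loaded trips out, with a return between consecutive ones — at least 7 crossings.
The safety rule pushes this higher. Following every safe sequence of crossings, the most of the 7 that can be at the upper station as the cable car arrives there on crossing 7 is 6 — never all 7.
So no plan with fewer than 9 crossings exists, and this one achieves 9:
1. Keeper goes to the upper station with the cheese and the sheep.  [the lower station: the cabbage, the fox, the grain, the rabbit, the wolf | the upper station: the cheese, the sheep]
2. Keeper goes back to the lower station alone.  [the lower station: the cabbage, the fox, the grain, the rabbit, the wolf | the upper station: the cheese, the sheep]
3. Keeper goes to the upper station with the cabbage and the rabbit.  [the lower station: the fox, the grain, the wolf | the upper station: the cabbage, the cheese, the rabbit, the sheep]
4. Keeper goes back to the lower station with the cheese.  [the lower station: the cheese, the fox, the grain, the wolf | the upper station: the cabbage, the rabbit, the sheep]
5. Keeper goes to the upper station with the cheese and the grain.  [the lower station: the fox, the wolf | the upper station: the cabbage, the cheese, the grain, the rabbit, the sheep]
6. Keeper goes back to the lower station with the cheese.  [the lower station: the cheese, the fox, the wolf | the upper station: the cabbage, the grain, the rabbit, the sheep]
7. Keeper goes to the upper station with the cheese and the fox.  [the lower station: the wolf | the upper station: the cabbage, the cheese, the fox, the grain, the rabbit, the sheep]
8. Keeper goes back to the lower station with the cheese.  [the lower station: the cheese, the wolf | the upper station: the cabbage, the fox, the grain, the rabbit, the sheep]
9. Keeper goes to the upper station with the cheese and the wolf.  [the lower station: — | the upper station: the cabbage, the cheese, the fox, the grain, the rabbit, the sheep, the wolf]

9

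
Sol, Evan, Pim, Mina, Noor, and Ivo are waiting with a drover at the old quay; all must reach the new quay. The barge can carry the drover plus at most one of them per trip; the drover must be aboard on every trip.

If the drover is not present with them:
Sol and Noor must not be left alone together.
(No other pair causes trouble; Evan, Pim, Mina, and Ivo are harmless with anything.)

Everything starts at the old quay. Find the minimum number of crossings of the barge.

Counting alone: the drover can take at most 1 across per trip to the new quay, so moving all 6 needs at least 6 loaded trips out, with a return between consecutive ones — at least 11 crossings.
The plan below uses exactly 11 crossings, so it is optimal:
1. Drover goes to the new quay with Sol.
2. Drover goes back to the old quay alone.
3. Drover goes to the new quay with Evan.
4. Drover goes back to the old quay alone.
5. Drover goes to the new quay with Pim.
6. Drover goes back to the old quay alone.
7. Drover goes to the new quay with Mina.
8. Drover goes back to the old quay alone.
9. Drover goes to the new quay with Ivo.
10. Drover goes back to the old quay alone.
11. Drover goes to the new quay with Noor.

11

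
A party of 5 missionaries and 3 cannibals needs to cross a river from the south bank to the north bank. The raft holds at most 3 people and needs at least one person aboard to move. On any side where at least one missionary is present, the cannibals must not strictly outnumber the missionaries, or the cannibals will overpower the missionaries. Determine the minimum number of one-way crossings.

Counting alone: each trip to the north bank takes at most 3 across and each return brings at least 1 back, so after t trips out (and t−1 returns) at most 3t − (t−1) of the 8 are across; that first reaches 8 at t = 4, so at least 7 crossings are needed.
The plan below uses exactly 7 crossings, so it is optimal:
1. 2 cannibals → the north bank.  (the south bank: 5M 1C; the north bank: 0M 2C)
2. 1 cannibal ← the south bank.  (the south bank: 5M 2C; the north bank: 0M 1C)
3. 2 missionaries and 1 cannibal → the north bank.  (the south bank: 3M 1C; the north bank: 2M 2C)
4. 1 cannibal ← the south bank.  (the south bank: 3M 2C; the north bank: 2M 1C)
5. 1 missionary and 2 cannibals → the north bank.  (the south bank: 2M 0C; the north bank: 3M 3C)
6. 1 cannibal ← the south bank.  (the south bank: 2M 1C; the north bank: 3M 2C)
7. 2 missionaries and 1 cannibal → the north bank.  (the south bank: 0M 0C; the north bank: 5M 3C)

7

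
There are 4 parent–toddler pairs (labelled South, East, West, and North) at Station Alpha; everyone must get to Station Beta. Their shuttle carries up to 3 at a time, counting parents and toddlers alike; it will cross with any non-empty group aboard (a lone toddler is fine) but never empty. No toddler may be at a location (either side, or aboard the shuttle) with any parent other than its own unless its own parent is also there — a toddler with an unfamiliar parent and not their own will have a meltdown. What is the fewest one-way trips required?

9

Counting alone: each trip to Station Beta takes at most 3 across and each return brings at least 1 back, so after t trips out (and t−1 returns) at most 3t − (t−1) of the 8 are across; that first reaches 8 at t = 4, so at least 7 crossings are needed.
The safety rule pushes this higher. Following every safe sequence of crossings, the most of the 8 that can be at Station Beta as the shuttle arrives there on crossing 7 is 7 — never all 8.
So no plan with fewer than 9 crossings exists, and this one achieves 9:
1. parent South and toddler South cross → Station Beta.
2. parent South crosses ← Station Alpha.
3. parent East, parent South, and toddler East cross → Station Beta.
4. parent South and toddler South cross ← Station Alpha.
5. parent North, parent South, and parent West cross → Station Beta.
6. toddler East crosses ← Station Alpha.
7. toddler East and toddler South cross → Station Beta.
8. toddler South crosses ← Station Alpha.
9. toddler North, toddler South, and toddler West cross → Station Beta.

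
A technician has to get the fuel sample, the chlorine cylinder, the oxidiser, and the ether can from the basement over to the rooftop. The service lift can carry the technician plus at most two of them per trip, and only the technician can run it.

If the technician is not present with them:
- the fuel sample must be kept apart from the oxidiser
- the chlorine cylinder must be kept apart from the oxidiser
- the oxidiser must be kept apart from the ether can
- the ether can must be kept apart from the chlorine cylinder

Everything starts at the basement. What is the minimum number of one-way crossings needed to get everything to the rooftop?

5

Counting alone: the technician can take at most 2 across per trip to the rooftop, so moving all 4 needs at least 2 loaded trips out, with a return between consecutive ones — at least 3 crossings.
The safety rule pushes this higher. Following every safe sequence of crossings, the most of the 4 that can be at the rooftop as the service lift arrives there on crossing 3 is 3 — never all 4.
So no plan with fewer than 5 crossings exists, and this one achieves 5:
1. Technician goes to the rooftop with the chlorine cylinder and the oxidiser.  [the basement: the ether can, the fuel sample | the rooftop: the chlorine cylinder, the oxidiser]
2. Technician goes back to the basement with the chlorine cylinder.  [the basement: the chlorine cylinder, the ether can, the fuel sample | the rooftop: the oxidiser]
3. Technician goes to the rooftop with the chlorine cylinder and the fuel sample.  [the basement: the ether can | the rooftop: the chlorine cylinder, the fuel sample, the oxidiser]
4. Technician goes back to the basement with the oxidiser.  [the basement: the ether can, the oxidiser | the rooftop: the chlorine cylinder, the fuel sample]
5. Technician goes to the rooftop with the ether can and the oxidiser.  [the basement: — | the rooftop: the chlorine cylinder, the ether can, the fuel sample, the oxidiser]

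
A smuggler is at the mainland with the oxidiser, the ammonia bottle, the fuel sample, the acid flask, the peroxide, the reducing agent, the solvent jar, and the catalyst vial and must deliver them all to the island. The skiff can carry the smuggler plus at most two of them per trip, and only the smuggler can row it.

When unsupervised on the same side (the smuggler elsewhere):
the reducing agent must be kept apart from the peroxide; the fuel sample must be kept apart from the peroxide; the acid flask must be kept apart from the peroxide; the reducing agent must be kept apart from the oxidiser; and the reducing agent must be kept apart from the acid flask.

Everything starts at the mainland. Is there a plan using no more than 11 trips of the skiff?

No

Counting alone: the smuggler can take at most 2 across per trip to the island, so moving all 8 needs at least 4 loaded trips out, with a return between consecutive ones — at least 7 crossings.
The safety rule pushes this higher. Following every safe sequence of crossings, the most of the 8 that can be at the island as the skiff arrives there on crossings 7, 9, 11 is 5, 6, 7 respectively — never all 8.
So the move cannot be finished within 11 crossings. (The shortest complete plan takes 13:)
1. Smuggler goes to the island with the peroxide and the reducing agent.  [the mainland: the acid flask, the ammonia bottle, the catalyst vial, the fuel sample, the oxidiser, the solvent jar | the island: the peroxide, the reducing agent]
2. Smuggler goes back to the mainland with the peroxide.  [the mainland: the acid flask, the ammonia bottle, the catalyst vial, the fuel sample, the oxidiser, the peroxide, the solvent jar | the island: the reducing agent]
3. Smuggler goes to the island with the oxidiser and the peroxide.  [the mainland: the acid flask, the ammonia bottle, the catalyst vial, the fuel sample, the solvent jar | the island: the oxidiser, the peroxide, the reducing agent]
4. Smuggler goes back to the mainland with the reducing agent.  [the mainland: the acid flask, the ammonia bottle, the catalyst vial, the fuel sample, the reducing agent, the solvent jar | the island: the oxidiser, the peroxide]
5. Smuggler goes to the island with the acid flask and the ammonia bottle.  [the mainland: the catalyst vial, the fuel sample, the reducing agent, the solvent jar | the island: the acid flask, the ammonia bottle, the oxidiser, the peroxide]
6. Smuggler goes back to the mainland with the acid flask.  [the mainland: the acid flask, the catalyst vial, the fuel sample, the reducing agent, the solvent jar | the island: the ammonia bottle, the oxidiser, the peroxide]
7. Smuggler goes to the island with the acid flask and the fuel sample.  [the mainland: the catalyst vial, the reducing agent, the solvent jar | the island: the acid flask, the ammonia bottle, the fuel sample, the oxidiser, the peroxide]
8. Smuggler goes back to the mainland with the peroxide.  [the mainland: the catalyst vial, the peroxide, the reducing agent, the solvent jar | the island: the acid flask, the ammonia bottle, the fuel sample, the oxidiser]
9. Smuggler goes to the island with the peroxide and the solvent jar.  [the mainland: the catalyst vial, the reducing agent | the island: the acid flask, the ammonia bottle, the fuel sample, the oxidiser, the peroxide, the solvent jar]
10. Smuggler goes back to the mainland with the peroxide.  [the mainland: the catalyst vial, the peroxide, the reducing agent | the island: the acid flask, the ammonia bottle, the fuel sample, the oxidiser, the solvent jar]
11. Smuggler goes to the island with the catalyst vial and the peroxide.  [the mainland: the reducing agent | the island: the acid flask, the ammonia bottle, the catalyst vial, the fuel sample, the oxidiser, the peroxide, the solvent jar]
12. Smuggler goes back to the mainland with the peroxide.  [the mainland: the peroxide, the reducing agent | the island: the acid flask, the ammonia bottle, the catalyst vial, the fuel sample, the oxidiser, the solvent jar]
13. Smuggler goes to the island with the peroxide and the reducing agent.  [the mainland: — | the island: the acid flask, the ammonia bottle, the catalyst vial, the fuel sample, the oxidiser, the peroxide, the reducing agent, the solvent jar]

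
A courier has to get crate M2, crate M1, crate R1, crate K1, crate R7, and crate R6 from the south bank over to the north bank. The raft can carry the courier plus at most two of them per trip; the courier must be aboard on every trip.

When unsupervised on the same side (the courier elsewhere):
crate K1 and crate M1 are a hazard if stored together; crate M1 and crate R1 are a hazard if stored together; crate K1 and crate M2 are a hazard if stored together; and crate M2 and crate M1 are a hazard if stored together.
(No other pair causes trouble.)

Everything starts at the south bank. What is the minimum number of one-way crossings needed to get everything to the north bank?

Counting alone: the courier can take at most 2 across per trip to the north bank, so moving all 6 needs at least 3 loaded trips out, with a return between consecutive ones — at least 5 crossings.
The safety rule pushes this higher. Following every safe sequence of crossings, the most of the 6 that can be at the north bank as the raft arrives there on crossings 5, 7 is 4, 5 respectively — never all 6.
So no plan with fewer than 9 crossings exists, and this one achieves 9:
1. Courier goes to the north bank with crate M1 and crate M2.  [the south bank: crate K1, crate R1, crate R6, crate R7 | the north bank: crate M1, crate M2]
2. Courier goes back to the south bank with crate M2.  [the south bank: crate K1, crate M2, crate R1, crate R6, crate R7 | the north bank: crate M1]
3. Courier goes to the north bank with crate M2 and crate R1.  [the south bank: crate K1, crate R6, crate R7 | the north bank: crate M1, crate M2, crate R1]
4. Courier goes back to the south bank with crate M1.  [the south bank: crate K1, crate M1, crate R6, crate R7 | the north bank: crate M2, crate R1]
5. Courier goes to the north bank with crate M1 and crate R7.  [the south bank: crate K1, crate R6 | the north bank: crate M1, crate M2, crate R1, crate R7]
6. Courier goes back to the south bank with crate M1.  [the south bank: crate K1, crate M1, crate R6 | the north bank: crate M2, crate R1, crate R7]
7. Courier goes to the north bank with crate M1 and crate R6.  [the south bank: crate K1 | the north bank: crate M1, crate M2, crate R1, crate R6, crate R7]
8. Courier goes back to the south bank with crate M1.  [the south bank: crate K1, crate M1 | the north bank: crate M2, crate R1, crate R6, crate R7]
9. Courier goes to the north bank with crate K1 and crate M1.  [the south bank: — | the north bank: crate K1, crate M1, crate M2, crate R1, crate R6, crate R7]

9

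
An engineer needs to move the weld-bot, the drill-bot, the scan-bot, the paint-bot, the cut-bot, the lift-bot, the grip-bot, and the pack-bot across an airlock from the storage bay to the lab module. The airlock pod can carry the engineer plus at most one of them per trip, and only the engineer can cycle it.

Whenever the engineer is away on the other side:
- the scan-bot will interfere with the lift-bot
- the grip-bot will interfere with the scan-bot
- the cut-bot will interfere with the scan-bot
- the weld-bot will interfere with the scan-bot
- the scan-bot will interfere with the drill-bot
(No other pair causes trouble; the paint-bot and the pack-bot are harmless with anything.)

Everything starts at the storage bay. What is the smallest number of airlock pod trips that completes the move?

Following every safe sequence of crossings from the start, the most of the 8 that can be at the lab module as the airlock pod arrives there on crossings 1, 3, 5, 7 is 1, 2, 3, 4 respectively; the best ever achieved is 4 of 8.
From crossing 9 on, no configuration arises that was not already reachable earlier: only 52 distinct safe configurations (who is on which side, and where the airlock pod is) can ever be reached, none of them has everyone across, and every continuation just revisits them. So no valid plan exists.

impossible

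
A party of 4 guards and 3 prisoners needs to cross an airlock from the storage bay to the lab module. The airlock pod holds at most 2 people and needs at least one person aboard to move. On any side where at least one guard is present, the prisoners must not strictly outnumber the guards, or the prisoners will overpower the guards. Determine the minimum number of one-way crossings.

11

Counting alone: each trip to the lab module takes at most 2 across and each return brings at least 1 back, so after t trips out (and t−1 returns) at most 2t − (t−1) of the 7 are across; that first reaches 7 at t = 6, so at least 11 crossings are needed.
The plan below uses exactly 11 crossings, so it is optimal:
1. 2 prisoners → the lab module.  (the storage bay: 4G 1P; the lab module: 0G 2P)
2. 1 prisoner ← the storage bay.  (the storage bay: 4G 2P; the lab module: 0G 1P)
3. 2 prisoners → the lab module.  (the storage bay: 4G 0P; the lab module: 0G 3P)
4. 1 prisoner ← the storage bay.  (the storage bay: 4G 1P; the lab module: 0G 2P)
5. 2 guards → the lab module.  (the storage bay: 2G 1P; the lab module: 2G 2P)
6. 1 prisoner ← the storage bay.  (the storage bay: 2G 2P; the lab module: 2G 1P)
7. 1 guard and 1 prisoner → the lab module.  (the storage bay: 1G 1P; the lab module: 3G 2P)
8. 1 guard ← the storage bay.  (the storage bay: 2G 1P; the lab module: 2G 2P)
9. 1 guard and 1 prisoner → the lab module.  (the storage bay: 1G 0P; the lab module: 3G 3P)
10. 1 prisoner ← the storage bay.  (the storage bay: 1G 1P; the lab module: 3G 2P)
11. 1 guard and 1 prisoner → the lab module.  (the storage bay: 0G 0P; the lab module: 4G 3P)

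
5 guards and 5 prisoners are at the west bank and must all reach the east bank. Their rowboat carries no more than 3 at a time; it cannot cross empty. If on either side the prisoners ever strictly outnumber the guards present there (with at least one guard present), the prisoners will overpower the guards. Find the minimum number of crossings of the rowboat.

Counting alone: each trip to the east bank takes at most 3 across and each return brings at least 1 back, so after t trips out (and t−1 returns) at most 3t − (t−1) of the 10 are across; that first reaches 10 at t = 5, so at least 9 crossings are needed.
The safety rule pushes this higher. Following every safe sequence of crossings, the most of the 10 that can be at the east bank as the rowboat arrives there on crossing 9 is 9 — never all 10.
So no plan with fewer than 11 crossings exists, and this one achieves 11:
1. 2 prisoners → the east bank.  (the west bank: 5G 3P; the east bank: 0G 2P)
2. 1 prisoner ← the west bank.  (the west bank: 5G 4P; the east bank: 0G 1P)
3. 3 prisoners → the east bank.  (the west bank: 5G 1P; the east bank: 0G 4P)
4. 1 prisoner ← the west bank.  (the west bank: 5G 2P; the east bank: 0G 3P)
5. 3 guards → the east bank.  (the west bank: 2G 2P; the east bank: 3G 3P)
6. 1 guard and 1 prisoner ← the west bank.  (the west bank: 3G 3P; the east bank: 2G 2P)
7. 3 guards → the east bank.  (the west bank: 0G 3P; the east bank: 5G 2P)
8. 1 prisoner ← the west bank.  (the west bank: 0G 4P; the east bank: 5G 1P)
9. 2 prisoners → the east bank.  (the west bank: 0G 2P; the east bank: 5G 3P)
10. 1 prisoner ← the west bank.  (the west bank: 0G 3P; the east bank: 5G 2P)
11. 3 prisoners → the east bank.  (the west bank: 0G 0P; the east bank: 5G 5P)

11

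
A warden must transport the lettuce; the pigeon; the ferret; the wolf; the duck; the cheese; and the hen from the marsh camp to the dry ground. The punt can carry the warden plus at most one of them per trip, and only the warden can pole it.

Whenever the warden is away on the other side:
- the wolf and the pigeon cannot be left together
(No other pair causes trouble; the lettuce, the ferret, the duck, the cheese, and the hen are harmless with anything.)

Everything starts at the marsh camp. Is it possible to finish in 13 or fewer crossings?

Yes

Yes — this plan uses 13 crossings (≤ 13):
1. Warden goes to the dry ground with the pigeon.  [the marsh camp: the cheese, the duck, the ferret, the hen, the lettuce, the wolf | the dry ground: the pigeon]
2. Warden goes back to the marsh camp alone.  [the marsh camp: the cheese, the duck, the ferret, the hen, the lettuce, the wolf | the dry ground: the pigeon]
3. Warden goes to the dry ground with the lettuce.  [the marsh camp: the cheese, the duck, the ferret, the hen, the wolf | the dry ground: the lettuce, the pigeon]
4. Warden goes back to the marsh camp alone.  [the marsh camp: the cheese, the duck, the ferret, the hen, the wolf | the dry ground: the lettuce, the pigeon]
5. Warden goes to the dry ground with the ferret.  [the marsh camp: the cheese, the duck, the hen, the wolf | the dry ground: the ferret, the lettuce, the pigeon]
6. Warden goes back to the marsh camp alone.  [the marsh camp: the cheese, the duck, the hen, the wolf | the dry ground: the ferret, the lettuce, the pigeon]
7. Warden goes to the dry ground with the duck.  [the marsh camp: the cheese, the hen, the wolf | the dry ground: the duck, the ferret, the lettuce, the pigeon]
8. Warden goes back to the marsh camp alone.  [the marsh camp: the cheese, the hen, the wolf | the dry ground: the duck, the ferret, the lettuce, the pigeon]
9. Warden goes to the dry ground with the cheese.  [the marsh camp: the hen, the wolf | the dry ground: the cheese, the duck, the ferret, the lettuce, the pigeon]
10. Warden goes back to the marsh camp alone.  [the marsh camp: the hen, the wolf | the dry ground: the cheese, the duck, the ferret, the lettuce, the pigeon]
11. Warden goes to the dry ground with the hen.  [the marsh camp: the wolf | the dry ground: the cheese, the duck, the ferret, the hen, the lettuce, the pigeon]
12. Warden goes back to the marsh camp alone.  [the marsh camp: the wolf | the dry ground: the cheese, the duck, the ferret, the hen, the lettuce, the pigeon]
13. Warden goes to the dry ground with the wolf.  [the marsh camp: — | the dry ground: the cheese, the duck, the ferret, the hen, the lettuce, the pigeon, the wolf]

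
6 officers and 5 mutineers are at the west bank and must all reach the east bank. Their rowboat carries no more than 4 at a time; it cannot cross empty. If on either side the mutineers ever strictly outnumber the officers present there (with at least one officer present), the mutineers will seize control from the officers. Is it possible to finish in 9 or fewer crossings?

Yes

Yes — this plan uses 7 crossings (≤ 9):
1. 2 mutineers → the east bank.  (the west bank: 6O 3M; the east bank: 0O 2M)
2. 1 mutineer ← the west bank.  (the west bank: 6O 4M; the east bank: 0O 1M)
3. 4 mutineers → the east bank.  (the west bank: 6O 0M; the east bank: 0O 5M)
4. 1 mutineer ← the west bank.  (the west bank: 6O 1M; the east bank: 0O 4M)
5. 4 officers → the east bank.  (the west bank: 2O 1M; the east bank: 4O 4M)
6. 1 mutineer ← the west bank.  (the west bank: 2O 2M; the east bank: 4O 3M)
7. 2 officers and 2 mutineers → the east bank.  (the west bank: 0O 0M; the east bank: 6O 5M)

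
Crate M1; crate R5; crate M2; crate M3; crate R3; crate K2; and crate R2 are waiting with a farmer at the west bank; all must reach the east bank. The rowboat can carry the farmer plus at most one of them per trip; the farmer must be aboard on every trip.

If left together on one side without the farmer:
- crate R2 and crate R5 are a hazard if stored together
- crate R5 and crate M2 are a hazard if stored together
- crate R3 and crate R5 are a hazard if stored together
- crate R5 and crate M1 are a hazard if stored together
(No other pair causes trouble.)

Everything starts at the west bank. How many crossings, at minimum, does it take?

impossible

Following every safe sequence of crossings from the start, the most of the 7 that can be at the east bank as the rowboat arrives there on crossings 1, 3, 5, 7 is 1, 2, 3, 4 respectively; the best ever achieved is 4 of 7.
From crossing 9 on, no configuration arises that was not already reachable earlier: only 44 distinct safe configurations (who is on which side, and where the rowboat is) can ever be reached, none of them has everyone across, and every continuation just revisits them. So no valid plan exists.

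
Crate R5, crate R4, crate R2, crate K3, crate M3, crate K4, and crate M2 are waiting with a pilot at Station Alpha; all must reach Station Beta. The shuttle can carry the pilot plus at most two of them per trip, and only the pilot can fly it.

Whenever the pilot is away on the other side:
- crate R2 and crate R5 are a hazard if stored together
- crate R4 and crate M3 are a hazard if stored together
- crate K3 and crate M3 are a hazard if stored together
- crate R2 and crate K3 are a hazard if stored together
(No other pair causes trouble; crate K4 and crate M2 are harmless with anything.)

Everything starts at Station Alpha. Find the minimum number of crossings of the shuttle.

9

Counting alone: the pilot can take at most 2 across per trip to Station Beta, so moving all 7 needs at least 4 loaded trips out, with a return between consecutive ones — at least 7 crossings.
The safety rule pushes this higher. Following every safe sequence of crossings, the most of the 7 that can be at Station Beta as the shuttle arrives there on crossing 7 is 6 — never all 7.
So no plan with fewer than 9 crossings exists, and this one achieves 9:
1. Pilot goes to Station Beta with crate M3 and crate R2.  [Station Alpha: crate K3, crate K4, crate M2, crate R4, crate R5 | Station Beta: crate M3, crate R2]
2. Pilot goes back to Station Alpha alone.  [Station Alpha: crate K3, crate K4, crate M2, crate R4, crate R5 | Station Beta: crate M3, crate R2]
3. Pilot goes to Station Beta with crate R5.  [Station Alpha: crate K3, crate K4, crate M2, crate R4 | Station Beta: crate M3, crate R2, crate R5]
4. Pilot goes back to Station Alpha with crate R2.  [Station Alpha: crate K3, crate K4, crate M2, crate R2, crate R4 | Station Beta: crate M3, crate R5]
5. Pilot goes to Station Beta with crate K3 and crate R4.  [Station Alpha: crate K4, crate M2, crate R2 | Station Beta: crate K3, crate M3, crate R4, crate R5]
6. Pilot goes back to Station Alpha with crate M3.  [Station Alpha: crate K4, crate M2, crate M3, crate R2 | Station Beta: crate K3, crate R4, crate R5]
7. Pilot goes to Station Beta with crate K4 and crate M2.  [Station Alpha: crate M3, crate R2 | Station Beta: crate K3, crate K4, crate M2, crate R4, crate R5]
8. Pilot goes back to Station Alpha alone.  [Station Alpha: crate M3, crate R2 | Station Beta: crate K3, crate K4, crate M2, crate R4, crate R5]
9. Pilot goes to Station Beta with crate M3 and crate R2.  [Station Alpha: — | Station Beta: crate K3, crate K4, crate M2, crate M3, crate R2, crate R4, crate R5]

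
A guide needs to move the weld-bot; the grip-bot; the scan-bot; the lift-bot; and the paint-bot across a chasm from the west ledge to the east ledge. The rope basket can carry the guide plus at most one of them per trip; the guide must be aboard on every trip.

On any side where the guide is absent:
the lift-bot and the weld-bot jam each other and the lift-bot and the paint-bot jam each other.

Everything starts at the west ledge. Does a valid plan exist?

Yes

1. Guide goes to the east ledge with the lift-bot.  [the west ledge: the grip-bot, the paint-bot, the scan-bot, the weld-bot | the east ledge: the lift-bot]
2. Guide goes back to the west ledge alone.  [the west ledge: the grip-bot, the paint-bot, the scan-bot, the weld-bot | the east ledge: the lift-bot]
3. Guide goes to the east ledge with the weld-bot.  [the west ledge: the grip-bot, the paint-bot, the scan-bot | the east ledge: the lift-bot, the weld-bot]
4. Guide goes back to the west ledge with the lift-bot.  [the west ledge: the grip-bot, the lift-bot, the paint-bot, the scan-bot | the east ledge: the weld-bot]
5. Guide goes to the east ledge with the paint-bot.  [the west ledge: the grip-bot, the lift-bot, the scan-bot | the east ledge: the paint-bot, the weld-bot]
6. Guide goes back to the west ledge alone.  [the west ledge: the grip-bot, the lift-bot, the scan-bot | the east ledge: the paint-bot, the weld-bot]
7. Guide goes to the east ledge with the grip-bot.  [the west ledge: the lift-bot, the scan-bot | the east ledge: the grip-bot, the paint-bot, the weld-bot]
8. Guide goes back to the west ledge alone.  [the west ledge: the lift-bot, the scan-bot | the east ledge: the grip-bot, the paint-bot, the weld-bot]
9. Guide goes to the east ledge with the scan-bot.  [the west ledge: the lift-bot | the east ledge: the grip-bot, the paint-bot, the scan-bot, the weld-bot]
10. Guide goes back to the west ledge alone.  [the west ledge: the lift-bot | the east ledge: the grip-bot, the paint-bot, the scan-bot, the weld-bot]
11. Guide goes to the east ledge with the lift-bot.  [the west ledge: — | the east ledge: the grip-bot, the lift-bot, the paint-bot, the scan-bot, the weld-bot]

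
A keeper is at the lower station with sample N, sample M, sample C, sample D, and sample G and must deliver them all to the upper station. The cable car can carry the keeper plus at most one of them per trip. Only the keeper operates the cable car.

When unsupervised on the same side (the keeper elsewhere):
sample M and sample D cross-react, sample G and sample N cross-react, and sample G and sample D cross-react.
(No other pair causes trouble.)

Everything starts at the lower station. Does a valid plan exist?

Whatever the first load, the items left behind include a forbidden pair without the keeper. No opening move is safe, so no plan exists.

No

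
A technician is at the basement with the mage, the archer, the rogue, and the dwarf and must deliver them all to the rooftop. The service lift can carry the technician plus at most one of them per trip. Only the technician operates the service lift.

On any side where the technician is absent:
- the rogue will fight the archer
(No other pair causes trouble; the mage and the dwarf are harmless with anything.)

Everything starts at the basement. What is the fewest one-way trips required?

Counting alone: the technician can take at most 1 across per trip to the rooftop, so moving all 4 needs at least 4 loaded trips out, with a return between consecutive ones — at least 7 crossings.
The plan below uses exactly 7 crossings, so it is optimal:
1. Technician goes to the rooftop with the archer.  [the basement: the dwarf, the mage, the rogue | the rooftop: the archer]
2. Technician goes back to the basement alone.  [the basement: the dwarf, the mage, the rogue | the rooftop: the archer]
3. Technician goes to the rooftop with the mage.  [the basement: the dwarf, the rogue | the rooftop: the archer, the mage]
4. Technician goes back to the basement alone.  [the basement: the dwarf, the rogue | the rooftop: the archer, the mage]
5. Technician goes to the rooftop with the dwarf.  [the basement: the rogue | the rooftop: the archer, the dwarf, the mage]
6. Technician goes back to the basement alone.  [the basement: the rogue | the rooftop: the archer, the dwarf, the mage]
7. Technician goes to the rooftop with the rogue.  [the basement: — | the rooftop: the archer, the dwarf, the mage, the rogue]

7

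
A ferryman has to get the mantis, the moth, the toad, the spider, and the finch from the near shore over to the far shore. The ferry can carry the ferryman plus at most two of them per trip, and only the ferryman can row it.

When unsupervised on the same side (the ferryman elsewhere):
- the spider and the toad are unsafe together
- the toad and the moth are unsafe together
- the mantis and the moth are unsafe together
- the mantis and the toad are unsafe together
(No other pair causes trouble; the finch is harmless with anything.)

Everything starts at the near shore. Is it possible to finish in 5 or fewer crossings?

Counting alone: the ferryman can take at most 2 across per trip to the far shore, so moving all 5 needs at least 3 loaded trips out, with a return between consecutive ones — at least 5 crossings.
The safety rule pushes this higher. Following every safe sequence of crossings, the most of the 5 that can be at the far shore as the ferry arrives there on crossing 5 is 4 — never all 5.
So the move cannot be finished within 5 crossings. (The shortest complete plan takes 7:)
1. Ferryman goes to the far shore with the mantis and the toad.
2. Ferryman goes back to the near shore with the mantis.
3. Ferryman goes to the far shore with the mantis and the spider.
4. Ferryman goes back to the near shore with the toad.
5. Ferryman goes to the far shore with the finch and the moth.
6. Ferryman goes back to the near shore with the mantis.
7. Ferryman goes to the far shore with the mantis and the toad.

No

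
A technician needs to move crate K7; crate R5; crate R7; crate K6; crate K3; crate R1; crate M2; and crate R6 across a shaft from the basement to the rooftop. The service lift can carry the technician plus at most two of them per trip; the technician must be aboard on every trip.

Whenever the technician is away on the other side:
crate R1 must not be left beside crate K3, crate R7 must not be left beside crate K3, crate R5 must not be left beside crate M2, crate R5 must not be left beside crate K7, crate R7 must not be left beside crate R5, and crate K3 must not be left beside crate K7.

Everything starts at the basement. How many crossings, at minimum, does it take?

9

Counting alone: the technician can take at most 2 across per trip to the rooftop, so moving all 8 needs at least 4 loaded trips out, with a return between consecutive ones — at least 7 crossings.
The safety rule pushes this higher. Following every safe sequence of crossings, the most of the 8 that can be at the rooftop as the service lift arrives there on crossing 7 is 6 — never all 8.
So no plan with fewer than 9 crossings exists, and this one achieves 9:
1. Technician goes to the rooftop with crate K3 and crate R5.
2. Technician goes back to the basement alone.
3. Technician goes to the rooftop with crate K7 and crate R7.
4. Technician goes back to the basement with crate K3 and crate R5.
5. Technician goes to the rooftop with crate M2 and crate R1.
6. Technician goes back to the basement alone.
7. Technician goes to the rooftop with crate K6 and crate R6.
8. Technician goes back to the basement alone.
9. Technician goes to the rooftop with crate K3 and crate R5.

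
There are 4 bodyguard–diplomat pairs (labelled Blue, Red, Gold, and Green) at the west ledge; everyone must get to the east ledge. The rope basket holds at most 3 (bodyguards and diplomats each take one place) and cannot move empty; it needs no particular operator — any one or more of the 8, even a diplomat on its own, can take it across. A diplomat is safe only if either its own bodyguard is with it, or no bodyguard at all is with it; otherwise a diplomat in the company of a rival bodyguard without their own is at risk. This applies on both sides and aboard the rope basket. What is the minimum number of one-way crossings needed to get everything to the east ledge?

9

Counting alone: each trip to the east ledge takes at most 3 across and each return brings at least 1 back, so after t trips out (and t−1 returns) at most 3t − (t−1) of the 8 are across; that first reaches 8 at t = 4, so at least 7 crossings are needed.
The safety rule pushes this higher. Following every safe sequence of crossings, the most of the 8 that can be at the east ledge as the rope basket arrives there on crossing 7 is 7 — never all 8.
So no plan with fewer than 9 crossings exists, and this one achieves 9:
1. bodyguard Blue and diplomat Blue cross → the east ledge.
2. bodyguard Blue crosses ← the west ledge.
3. bodyguard Blue, bodyguard Red, and diplomat Red cross → the east ledge.
4. bodyguard Blue and diplomat Blue cross ← the west ledge.
5. bodyguard Blue, bodyguard Gold, and bodyguard Green cross → the east ledge.
6. diplomat Red crosses ← the west ledge.
7. diplomat Blue and diplomat Red cross → the east ledge.
8. diplomat Blue crosses ← the west ledge.
9. diplomat Blue, diplomat Gold, and diplomat Green cross → the east ledge.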